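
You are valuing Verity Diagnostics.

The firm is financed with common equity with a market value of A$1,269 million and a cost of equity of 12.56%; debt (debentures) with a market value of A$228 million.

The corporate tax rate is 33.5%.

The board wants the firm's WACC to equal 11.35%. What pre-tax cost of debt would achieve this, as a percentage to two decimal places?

Total capital V = 1269 + 228 = 1497.
Equity weight = 1269/1497 = 0.8477.
Debentures weight = 228/1497 = 0.1523.
Equity contribution = 0.8477 × 12.56% = 10.6471%.
Remaining for debt = 11.35% − 10.6471% = 0.7029%.
Rd × (1 − 33.5%) × 0.1523 = 0.7029%  ⇒  Rd = 6.9404%.

6.94%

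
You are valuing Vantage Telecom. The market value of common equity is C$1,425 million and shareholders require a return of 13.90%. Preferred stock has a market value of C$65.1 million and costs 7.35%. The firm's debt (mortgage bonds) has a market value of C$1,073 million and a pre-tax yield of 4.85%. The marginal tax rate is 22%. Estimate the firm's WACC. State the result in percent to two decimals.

Total capital V = 1425 + 65.1 + 1073 = 2563.1.
Equity: weight = 1425/2563.1 = 0.5560; cost = 13.9%.
Preferred: weight = 65.1/2563.1 = 0.0254; cost = 7.35%.
Mortgage bonds: weight = 1073/2563.1 = 0.4186; after-tax cost = 4.85% × (1 − 22%) = 3.7830%.
WACC = 0.5560 × 13.9000% + 0.0254 × 7.3500% + 0.4186 × 3.7830% = 9.4983%.

9.50%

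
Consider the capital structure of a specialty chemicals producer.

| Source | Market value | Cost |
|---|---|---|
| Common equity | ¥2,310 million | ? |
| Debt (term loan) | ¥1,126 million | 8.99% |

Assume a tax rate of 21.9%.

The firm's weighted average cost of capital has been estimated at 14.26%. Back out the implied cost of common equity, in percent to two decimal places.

17.79%

Total capital V = 2310 + 1126 = 3436.
Equity weight = 2310/3436 = 0.6723.
Term loan weight = 1126/3436 = 0.3277.
Debt contribution = 0.3277 × 8.99% × (1 − 21.9%) = 2.3009%.
Required equity contribution = 14.26% − 2.3009% = 11.9591%.
Re = 11.9591% / 0.6723 = 17.7885%.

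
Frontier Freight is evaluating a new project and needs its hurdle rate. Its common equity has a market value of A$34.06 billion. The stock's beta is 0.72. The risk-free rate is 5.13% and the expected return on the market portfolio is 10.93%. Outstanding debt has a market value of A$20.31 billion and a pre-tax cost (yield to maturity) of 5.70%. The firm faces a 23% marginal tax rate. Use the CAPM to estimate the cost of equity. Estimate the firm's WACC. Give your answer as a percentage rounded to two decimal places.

Market risk premium = 10.93% − 5.13% = 5.8%.
Cost of equity via CAPM: Re = 5.13% + 0.72 × 5.8% = 9.3060%.
Total capital V = 34.06 + 20.31 = 54.37.
Equity: weight = 34.06/54.37 = 0.6264; cost = 9.306%.
Debt: weight = 20.31/54.37 = 0.3736; after-tax cost = 5.7% × (1 − 23%) = 4.3890%.
WACC = 0.6264 × 9.3060% + 0.3736 × 4.3890% = 7.4692%.

7.47%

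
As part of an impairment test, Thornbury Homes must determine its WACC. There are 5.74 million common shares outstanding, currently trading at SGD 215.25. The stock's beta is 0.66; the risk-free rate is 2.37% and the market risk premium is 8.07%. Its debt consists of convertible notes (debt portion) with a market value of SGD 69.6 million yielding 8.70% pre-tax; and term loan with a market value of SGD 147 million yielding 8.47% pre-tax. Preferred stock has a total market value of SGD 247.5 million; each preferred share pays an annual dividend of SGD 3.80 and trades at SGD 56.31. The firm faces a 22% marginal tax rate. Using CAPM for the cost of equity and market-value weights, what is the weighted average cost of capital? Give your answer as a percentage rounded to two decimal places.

Cost of equity via CAPM: Re = 2.37% + 0.66 × 8.07% = 7.6962%.
Cost of preferred: Rp = 3.8 / 56.31 = 6.7484%.
Market value of equity E = 215.25 × 5.74m = 1235.535m.
Total capital V = 1235.535 + 247.5 + 69.6 + 147 = 1699.635.
Equity: weight = 1235.535/1699.635 = 0.7269; cost = 7.6962%.
Preferred: weight = 247.5/1699.635 = 0.1456; cost = 6.7484%.
Convertible notes (debt portion): weight = 69.6/1699.635 = 0.0409; after-tax cost = 8.7% × (1 − 22%) = 6.7860%.
Term loan: weight = 147/1699.635 = 0.0865; after-tax cost = 8.47% × (1 − 22%) = 6.6066%.
WACC = 0.7269 × 7.6962% + 0.1456 × 6.7484% + 0.0409 × 6.7860% + 0.0865 × 6.6066% = 7.4267%.

7.43%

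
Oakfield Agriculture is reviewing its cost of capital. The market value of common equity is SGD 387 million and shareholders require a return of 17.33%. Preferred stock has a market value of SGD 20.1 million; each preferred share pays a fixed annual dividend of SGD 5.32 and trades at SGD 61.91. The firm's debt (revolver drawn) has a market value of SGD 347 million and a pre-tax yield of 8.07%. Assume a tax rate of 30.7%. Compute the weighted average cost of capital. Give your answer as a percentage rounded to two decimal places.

Cost of preferred: Rp = 5.32 / 61.91 = 8.5931%.
Total capital V = 387 + 20.1 + 347 = 754.1.
Equity: weight = 387/754.1 = 0.5132; cost = 17.33%.
Preferred: weight = 20.1/754.1 = 0.0267; cost = 8.5931%.
Revolver drawn: weight = 347/754.1 = 0.4602; after-tax cost = 8.07% × (1 − 30.7%) = 5.5925%.
WACC = 0.5132 × 17.3300% + 0.0267 × 8.5931% + 0.4602 × 5.5925% = 11.6961%.

11.70%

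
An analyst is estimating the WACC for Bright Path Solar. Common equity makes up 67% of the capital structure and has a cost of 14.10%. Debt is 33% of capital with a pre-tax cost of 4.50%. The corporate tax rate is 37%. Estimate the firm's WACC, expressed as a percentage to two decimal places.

After-tax cost of debt = 4.5% × (1 − 37%) = 2.8350%.
WACC = 0.670 × 14.1000% + 0.330 × 2.8350% = 10.3826%.

10.38%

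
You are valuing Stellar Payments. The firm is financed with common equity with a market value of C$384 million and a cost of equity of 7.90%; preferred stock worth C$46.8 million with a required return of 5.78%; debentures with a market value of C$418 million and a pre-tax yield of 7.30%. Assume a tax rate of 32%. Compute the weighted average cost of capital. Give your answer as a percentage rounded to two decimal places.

Total capital V = 384 + 46.8 + 418 = 848.8.
Equity: weight = 384/848.8 = 0.4524; cost = 7.9%.
Preferred: weight = 46.8/848.8 = 0.0551; cost = 5.78%.
Debentures: weight = 418/848.8 = 0.4925; after-tax cost = 7.3% × (1 − 32%) = 4.9640%.
WACC = 0.4524 × 7.9000% + 0.0551 × 5.7800% + 0.4925 × 4.9640% = 6.3372%.

6.34%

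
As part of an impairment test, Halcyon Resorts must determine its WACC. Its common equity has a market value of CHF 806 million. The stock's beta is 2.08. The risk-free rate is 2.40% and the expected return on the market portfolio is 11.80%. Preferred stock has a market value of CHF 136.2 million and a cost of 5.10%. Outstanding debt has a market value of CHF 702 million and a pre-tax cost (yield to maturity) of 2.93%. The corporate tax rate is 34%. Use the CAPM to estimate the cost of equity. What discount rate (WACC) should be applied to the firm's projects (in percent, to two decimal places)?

12.01%

Market risk premium = 11.8% − 2.4% = 9.4%.
Cost of equity via CAPM: Re = 2.4% + 2.08 × 9.4% = 21.9520%.
Total capital V = 806 + 136.2 + 702 = 1644.2.
Equity: weight = 806/1644.2 = 0.4902; cost = 21.952%.
Preferred: weight = 136.2/1644.2 = 0.0828; cost = 5.1%.
Debt: weight = 702/1644.2 = 0.4270; after-tax cost = 2.93% × (1 − 34%) = 1.9338%.
WACC = 0.4902 × 21.9520% + 0.0828 × 5.1000% + 0.4270 × 1.9338% = 12.0092%.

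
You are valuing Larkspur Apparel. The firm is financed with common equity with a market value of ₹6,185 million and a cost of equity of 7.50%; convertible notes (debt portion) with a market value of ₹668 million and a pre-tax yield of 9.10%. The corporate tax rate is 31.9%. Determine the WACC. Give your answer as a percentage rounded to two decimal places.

Total capital V = 6185 + 668 = 6853.
Equity: weight = 6185/6853 = 0.9025; cost = 7.5%.
Convertible notes (debt portion): weight = 668/6853 = 0.0975; after-tax cost = 9.1% × (1 − 31.9%) = 6.1971%.
WACC = 0.9025 × 7.5000% + 0.0975 × 6.1971% = 7.3730%.

7.37%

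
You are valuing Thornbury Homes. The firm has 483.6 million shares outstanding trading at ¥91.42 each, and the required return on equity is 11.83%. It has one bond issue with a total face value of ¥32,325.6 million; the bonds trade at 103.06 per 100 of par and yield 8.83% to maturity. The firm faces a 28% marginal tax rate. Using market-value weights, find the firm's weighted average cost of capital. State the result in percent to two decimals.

9.48%

Market value of equity E = 91.42 × 483.6m = 44210.712m. Market value of debt D = 32325.6m × 103.06/100 = 33314.76336m.
Total capital V = 44210.712 + 33314.76336 = 77525.47536.
Equity: weight = 44210.712/77525.47536 = 0.5703; cost = 11.83%.
Bonds outstanding: weight = 33314.76336/77525.47536 = 0.4297; after-tax cost = 8.83% × (1 − 28%) = 6.3576%.
WACC = 0.5703 × 11.8300% + 0.4297 × 6.3576% = 9.4784%.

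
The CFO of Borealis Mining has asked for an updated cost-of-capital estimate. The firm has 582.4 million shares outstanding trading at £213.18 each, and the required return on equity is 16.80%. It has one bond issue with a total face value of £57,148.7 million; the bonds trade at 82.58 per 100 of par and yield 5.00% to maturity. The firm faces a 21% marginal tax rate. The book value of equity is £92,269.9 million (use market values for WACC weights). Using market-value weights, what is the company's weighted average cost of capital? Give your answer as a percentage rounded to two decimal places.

Market value of equity E = 213.18 × 582.4m = 124156.032m. Market value of debt D = 57148.7m × 82.58/100 = 47193.39646m.
Total capital V = 124156.032 + 47193.39646 = 171349.42846.
Equity: weight = 124156.032/171349.42846 = 0.7246; cost = 16.8%.
Bonds outstanding: weight = 47193.39646/171349.42846 = 0.2754; after-tax cost = 5% × (1 − 21%) = 3.9500%.
WACC = 0.7246 × 16.8000% + 0.2754 × 3.9500% = 13.2608%.

13.26%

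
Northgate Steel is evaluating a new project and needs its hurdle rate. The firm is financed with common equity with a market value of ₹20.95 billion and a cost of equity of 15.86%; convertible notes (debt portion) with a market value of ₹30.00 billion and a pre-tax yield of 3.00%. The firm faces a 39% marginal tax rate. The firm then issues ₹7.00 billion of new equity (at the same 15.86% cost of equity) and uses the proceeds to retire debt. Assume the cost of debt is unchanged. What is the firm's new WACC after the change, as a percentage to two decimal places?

After the change:
Total capital V = 27.95 + 23 = 50.95.
Equity: weight = 27.95/50.95 = 0.5486; cost = 15.86%.
Convertible notes (debt portion): weight = 23/50.95 = 0.4514; after-tax cost = 3% × (1 − 39%) = 1.8300%.
WACC = 0.5486 × 15.8600% + 0.4514 × 1.8300% = 9.5265%.

9.53%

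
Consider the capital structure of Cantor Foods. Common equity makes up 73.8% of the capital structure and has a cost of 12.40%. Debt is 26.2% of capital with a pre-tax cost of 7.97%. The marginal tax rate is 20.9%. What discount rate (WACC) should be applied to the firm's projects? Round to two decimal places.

After-tax cost of debt = 7.97% × (1 − 20.9%) = 6.3043%.
WACC = 0.738 × 12.4000% + 0.262 × 6.3043% = 10.8029%.

10.80%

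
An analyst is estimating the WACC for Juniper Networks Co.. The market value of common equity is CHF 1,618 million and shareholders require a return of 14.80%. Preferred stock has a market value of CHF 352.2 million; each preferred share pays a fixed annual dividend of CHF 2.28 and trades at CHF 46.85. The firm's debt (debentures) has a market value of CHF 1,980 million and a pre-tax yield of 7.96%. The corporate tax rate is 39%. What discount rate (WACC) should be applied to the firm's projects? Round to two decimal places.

Cost of preferred: Rp = 2.28 / 46.85 = 4.8666%.
Total capital V = 1618 + 352.2 + 1980 = 3950.2.
Equity: weight = 1618/3950.2 = 0.4096; cost = 14.8%.
Preferred: weight = 352.2/3950.2 = 0.0892; cost = 4.8666%.
Debentures: weight = 1980/3950.2 = 0.5012; after-tax cost = 7.96% × (1 − 39%) = 4.8556%.
WACC = 0.4096 × 14.8000% + 0.0892 × 4.8666% + 0.5012 × 4.8556% = 8.9298%.

8.93%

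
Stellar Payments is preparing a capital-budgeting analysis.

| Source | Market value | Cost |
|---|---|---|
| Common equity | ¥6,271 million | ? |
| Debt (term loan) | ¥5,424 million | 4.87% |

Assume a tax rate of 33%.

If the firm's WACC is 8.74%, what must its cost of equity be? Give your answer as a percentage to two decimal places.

Total capital V = 6271 + 5424 = 11695.
Equity weight = 6271/11695 = 0.5362.
Term loan weight = 5424/11695 = 0.4638.
Debt contribution = 0.4638 × 4.87% × (1 − 33%) = 1.5133%.
Required equity contribution = 8.74% − 1.5133% = 7.2267%.
Re = 7.2267% / 0.5362 = 13.4773%.

13.48%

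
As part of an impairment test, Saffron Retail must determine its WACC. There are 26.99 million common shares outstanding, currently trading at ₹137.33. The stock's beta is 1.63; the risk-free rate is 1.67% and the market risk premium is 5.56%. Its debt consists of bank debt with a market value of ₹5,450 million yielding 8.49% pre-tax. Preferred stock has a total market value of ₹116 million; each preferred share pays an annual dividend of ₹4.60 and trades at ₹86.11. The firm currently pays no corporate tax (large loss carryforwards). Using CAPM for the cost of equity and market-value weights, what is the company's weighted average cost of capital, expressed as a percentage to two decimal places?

Cost of equity via CAPM: Re = 1.67% + 1.63 × 5.56% = 10.7328%.
Cost of preferred: Rp = 4.6 / 86.11 = 5.3420%.
Market value of equity E = 137.33 × 26.99m = 3706.5367m.
Total capital V = 3706.5367 + 116 + 5450 = 9272.5367.
Equity: weight = 3706.5367/9272.5367 = 0.3997; cost = 10.7328%.
Preferred: weight = 116/9272.5367 = 0.0125; cost = 5.342%.
Bank debt: weight = 5450/9272.5367 = 0.5878; after-tax cost = 8.49% × (1 − 0%) = 8.4900%.
WACC = 0.3997 × 10.7328% + 0.0125 × 5.3420% + 0.5878 × 8.4900% = 9.3471%.

9.35%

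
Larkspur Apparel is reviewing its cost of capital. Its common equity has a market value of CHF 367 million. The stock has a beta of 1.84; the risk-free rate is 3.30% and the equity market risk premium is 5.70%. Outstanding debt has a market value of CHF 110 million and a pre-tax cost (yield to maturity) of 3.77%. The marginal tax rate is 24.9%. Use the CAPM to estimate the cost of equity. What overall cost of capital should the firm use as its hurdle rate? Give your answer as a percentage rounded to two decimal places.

11.26%

Cost of equity via CAPM: Re = 3.3% + 1.84 × 5.7% = 13.7880%.
Total capital V = 367 + 110 = 477.
Equity: weight = 367/477 = 0.7694; cost = 13.788%.
Debt: weight = 110/477 = 0.2306; after-tax cost = 3.77% × (1 − 24.9%) = 2.8313%.
WACC = 0.7694 × 13.7880% + 0.2306 × 2.8313% = 11.2613%.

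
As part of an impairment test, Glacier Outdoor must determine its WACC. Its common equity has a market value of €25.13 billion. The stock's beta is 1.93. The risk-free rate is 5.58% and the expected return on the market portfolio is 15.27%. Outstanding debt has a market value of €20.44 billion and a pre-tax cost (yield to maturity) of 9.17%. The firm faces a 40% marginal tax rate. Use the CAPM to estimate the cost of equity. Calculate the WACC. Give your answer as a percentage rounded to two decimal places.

15.86%

Market risk premium = 15.27% − 5.58% = 9.69%.
Cost of equity via CAPM: Re = 5.58% + 1.93 × 9.69% = 24.2817%.
Total capital V = 25.13 + 20.44 = 45.57.
Equity: weight = 25.13/45.57 = 0.5515; cost = 24.2817%.
Debt: weight = 20.44/45.57 = 0.4485; after-tax cost = 9.17% × (1 − 40%) = 5.5020%.
WACC = 0.5515 × 24.2817% + 0.4485 × 5.5020% = 15.8582%.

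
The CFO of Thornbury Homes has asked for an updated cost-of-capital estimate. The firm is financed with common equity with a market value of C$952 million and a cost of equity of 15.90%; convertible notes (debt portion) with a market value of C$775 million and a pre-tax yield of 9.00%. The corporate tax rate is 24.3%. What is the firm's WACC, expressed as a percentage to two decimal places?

11.82%

Total capital V = 952 + 775 = 1727.
Equity: weight = 952/1727 = 0.5512; cost = 15.9%.
Convertible notes (debt portion): weight = 775/1727 = 0.4488; after-tax cost = 9% × (1 − 24.3%) = 6.8130%.
WACC = 0.5512 × 15.9000% + 0.4488 × 6.8130% = 11.8222%.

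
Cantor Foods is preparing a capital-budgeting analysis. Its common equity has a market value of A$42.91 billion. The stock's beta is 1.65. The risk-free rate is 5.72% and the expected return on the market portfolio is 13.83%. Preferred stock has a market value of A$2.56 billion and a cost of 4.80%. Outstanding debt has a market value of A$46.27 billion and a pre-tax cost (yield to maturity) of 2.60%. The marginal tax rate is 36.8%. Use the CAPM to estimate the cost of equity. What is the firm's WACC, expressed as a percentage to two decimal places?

Market risk premium = 13.83% − 5.72% = 8.11%.
Cost of equity via CAPM: Re = 5.72% + 1.65 × 8.11% = 19.1015%.
Total capital V = 42.91 + 2.56 + 46.27 = 91.74.
Equity: weight = 42.91/91.74 = 0.4677; cost = 19.1015%.
Preferred: weight = 2.56/91.74 = 0.0279; cost = 4.8%.
Debt: weight = 46.27/91.74 = 0.5044; after-tax cost = 2.6% × (1 − 36.8%) = 1.6432%.
WACC = 0.4677 × 19.1015% + 0.0279 × 4.8000% + 0.5044 × 1.6432% = 9.8971%.

9.90%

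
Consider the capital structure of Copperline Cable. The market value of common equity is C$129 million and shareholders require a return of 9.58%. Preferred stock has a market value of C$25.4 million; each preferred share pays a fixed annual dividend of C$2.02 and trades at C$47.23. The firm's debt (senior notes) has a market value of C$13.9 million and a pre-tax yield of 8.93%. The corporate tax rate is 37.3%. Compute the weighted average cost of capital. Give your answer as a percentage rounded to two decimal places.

8.45%

Cost of preferred: Rp = 2.02 / 47.23 = 4.2769%.
Total capital V = 129 + 25.4 + 13.9 = 168.3.
Equity: weight = 129/168.3 = 0.7665; cost = 9.58%.
Preferred: weight = 25.4/168.3 = 0.1509; cost = 4.2769%.
Senior notes: weight = 13.9/168.3 = 0.0826; after-tax cost = 8.93% × (1 − 37.3%) = 5.5991%.
WACC = 0.7665 × 9.5800% + 0.1509 × 4.2769% + 0.0826 × 5.5991% = 8.4509%.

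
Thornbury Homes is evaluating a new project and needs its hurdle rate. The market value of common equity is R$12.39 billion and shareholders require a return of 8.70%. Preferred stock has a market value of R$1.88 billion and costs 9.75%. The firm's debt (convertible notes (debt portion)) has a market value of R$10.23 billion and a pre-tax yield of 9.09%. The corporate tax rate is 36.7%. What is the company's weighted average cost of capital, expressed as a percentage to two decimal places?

Total capital V = 12.39 + 1.88 + 10.23 = 24.5.
Equity: weight = 12.39/24.5 = 0.5057; cost = 8.7%.
Preferred: weight = 1.88/24.5 = 0.0767; cost = 9.75%.
Convertible notes (debt portion): weight = 10.23/24.5 = 0.4176; after-tax cost = 9.09% × (1 − 36.7%) = 5.7540%.
WACC = 0.5057 × 8.7000% + 0.0767 × 9.7500% + 0.4176 × 5.7540% = 7.5505%.

7.55%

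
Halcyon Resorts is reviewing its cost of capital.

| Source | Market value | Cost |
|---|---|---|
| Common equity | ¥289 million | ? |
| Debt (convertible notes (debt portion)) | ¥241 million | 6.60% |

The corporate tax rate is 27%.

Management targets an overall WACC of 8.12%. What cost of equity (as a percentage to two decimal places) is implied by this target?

10.87%

Total capital V = 289 + 241 = 530.
Equity weight = 289/530 = 0.5453.
Convertible notes (debt portion) weight = 241/530 = 0.4547.
Debt contribution = 0.4547 × 6.6% × (1 − 27%) = 2.1908%.
Required equity contribution = 8.12% − 2.1908% = 5.9292%.
Re = 5.9292% / 0.5453 = 10.8736%.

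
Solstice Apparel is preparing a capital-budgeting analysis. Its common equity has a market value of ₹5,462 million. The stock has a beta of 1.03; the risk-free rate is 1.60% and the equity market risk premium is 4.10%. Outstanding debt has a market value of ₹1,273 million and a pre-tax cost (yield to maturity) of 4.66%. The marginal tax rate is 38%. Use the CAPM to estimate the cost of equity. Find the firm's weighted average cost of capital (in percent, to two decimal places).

Cost of equity via CAPM: Re = 1.6% + 1.03 × 4.1% = 5.8230%.
Total capital V = 5462 + 1273 = 6735.
Equity: weight = 5462/6735 = 0.8110; cost = 5.823%.
Debt: weight = 1273/6735 = 0.1890; after-tax cost = 4.66% × (1 − 38%) = 2.8892%.
WACC = 0.8110 × 5.8230% + 0.1890 × 2.8892% = 5.2685%.

5.27%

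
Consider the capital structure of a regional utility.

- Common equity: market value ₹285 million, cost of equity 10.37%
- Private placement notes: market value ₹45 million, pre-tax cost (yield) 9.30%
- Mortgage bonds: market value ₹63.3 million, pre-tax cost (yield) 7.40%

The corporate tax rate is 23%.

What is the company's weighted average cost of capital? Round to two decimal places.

9.25%

Total capital V = 285 + 45 + 63.3 = 393.3.
Equity: weight = 285/393.3 = 0.7246; cost = 10.37%.
Private placement notes: weight = 45/393.3 = 0.1144; after-tax cost = 9.3% × (1 − 23%) = 7.1610%.
Mortgage bonds: weight = 63.3/393.3 = 0.1609; after-tax cost = 7.4% × (1 − 23%) = 5.6980%.
WACC = 0.7246 × 10.3700% + 0.1144 × 7.1610% + 0.1609 × 5.6980% = 9.2509%.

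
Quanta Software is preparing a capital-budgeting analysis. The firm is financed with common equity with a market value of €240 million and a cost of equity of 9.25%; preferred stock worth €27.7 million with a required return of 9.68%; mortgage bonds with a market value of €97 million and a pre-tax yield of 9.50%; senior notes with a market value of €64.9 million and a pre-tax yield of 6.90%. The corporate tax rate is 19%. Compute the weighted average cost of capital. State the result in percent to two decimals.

8.37%

Total capital V = 240 + 27.7 + 97 + 64.9 = 429.6.
Equity: weight = 240/429.6 = 0.5587; cost = 9.25%.
Preferred: weight = 27.7/429.6 = 0.0645; cost = 9.68%.
Mortgage bonds: weight = 97/429.6 = 0.2258; after-tax cost = 9.5% × (1 − 19%) = 7.6950%.
Senior notes: weight = 64.9/429.6 = 0.1511; after-tax cost = 6.9% × (1 − 19%) = 5.5890%.
WACC = 0.5587 × 9.2500% + 0.0645 × 9.6800% + 0.2258 × 7.6950% + 0.1511 × 5.5890% = 8.3736%.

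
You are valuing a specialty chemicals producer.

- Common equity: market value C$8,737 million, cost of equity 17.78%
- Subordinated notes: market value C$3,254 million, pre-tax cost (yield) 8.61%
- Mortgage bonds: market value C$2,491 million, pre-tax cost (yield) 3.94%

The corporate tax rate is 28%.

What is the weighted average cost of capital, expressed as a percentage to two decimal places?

12.61%

Total capital V = 8737 + 3254 + 2491 = 14482.
Equity: weight = 8737/14482 = 0.6033; cost = 17.78%.
Subordinated notes: weight = 3254/14482 = 0.2247; after-tax cost = 8.61% × (1 − 28%) = 6.1992%.
Mortgage bonds: weight = 2491/14482 = 0.1720; after-tax cost = 3.94% × (1 − 28%) = 2.8368%.
WACC = 0.6033 × 17.7800% + 0.2247 × 6.1992% + 0.1720 × 2.8368% = 12.6075%.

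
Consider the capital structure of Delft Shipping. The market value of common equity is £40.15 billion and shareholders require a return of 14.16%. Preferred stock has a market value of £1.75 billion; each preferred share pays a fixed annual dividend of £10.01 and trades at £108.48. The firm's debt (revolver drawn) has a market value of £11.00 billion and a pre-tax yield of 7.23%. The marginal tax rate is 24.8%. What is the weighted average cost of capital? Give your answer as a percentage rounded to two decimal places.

12.18%

Cost of preferred: Rp = 10.01 / 108.48 = 9.2275%.
Total capital V = 40.15 + 1.75 + 11 = 52.9.
Equity: weight = 40.15/52.9 = 0.7590; cost = 14.16%.
Preferred: weight = 1.75/52.9 = 0.0331; cost = 9.2275%.
Revolver drawn: weight = 11/52.9 = 0.2079; after-tax cost = 7.23% × (1 − 24.8%) = 5.4370%.
WACC = 0.7590 × 14.1600% + 0.0331 × 9.2275% + 0.2079 × 5.4370% = 12.1830%.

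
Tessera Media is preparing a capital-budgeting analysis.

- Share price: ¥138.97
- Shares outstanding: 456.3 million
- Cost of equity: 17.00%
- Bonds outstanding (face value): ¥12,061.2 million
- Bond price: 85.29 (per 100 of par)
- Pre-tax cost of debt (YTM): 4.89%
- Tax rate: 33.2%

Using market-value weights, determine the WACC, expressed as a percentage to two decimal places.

15.08%

Market value of equity E = 138.97 × 456.3m = 63412.011m. Market value of debt D = 12061.2m × 85.29/100 = 10286.99748m.
Total capital V = 63412.011 + 10286.99748 = 73699.00848.
Equity: weight = 63412.011/73699.00848 = 0.8604; cost = 17%.
Bonds outstanding: weight = 10286.99748/73699.00848 = 0.1396; after-tax cost = 4.89% × (1 − 33.2%) = 3.2665%.
WACC = 0.8604 × 17.0000% + 0.1396 × 3.2665% = 15.0831%.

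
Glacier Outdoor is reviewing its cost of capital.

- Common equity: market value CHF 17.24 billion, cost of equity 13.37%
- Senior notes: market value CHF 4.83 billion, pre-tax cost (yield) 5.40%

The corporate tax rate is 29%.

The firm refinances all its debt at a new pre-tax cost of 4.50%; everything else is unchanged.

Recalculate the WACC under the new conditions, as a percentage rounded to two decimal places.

11.14%

After the change:
Total capital V = 17.24 + 4.83 = 22.07.
Equity: weight = 17.24/22.07 = 0.7812; cost = 13.37%.
Senior notes: weight = 4.83/22.07 = 0.2188; after-tax cost = 4.5% × (1 − 29%) = 3.1950%.
WACC = 0.7812 × 13.3700% + 0.2188 × 3.1950% = 11.1432%.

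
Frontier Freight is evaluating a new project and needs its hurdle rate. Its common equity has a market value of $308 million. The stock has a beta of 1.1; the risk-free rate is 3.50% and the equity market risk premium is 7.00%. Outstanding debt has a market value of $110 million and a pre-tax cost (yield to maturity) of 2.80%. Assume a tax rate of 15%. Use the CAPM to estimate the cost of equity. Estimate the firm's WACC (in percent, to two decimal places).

Cost of equity via CAPM: Re = 3.5% + 1.1 × 7.0% = 11.2000%.
Total capital V = 308 + 110 = 418.
Equity: weight = 308/418 = 0.7368; cost = 11.2%.
Debt: weight = 110/418 = 0.2632; after-tax cost = 2.8% × (1 − 15%) = 2.3800%.
WACC = 0.7368 × 11.2000% + 0.2632 × 2.3800% = 8.8789%.

8.88%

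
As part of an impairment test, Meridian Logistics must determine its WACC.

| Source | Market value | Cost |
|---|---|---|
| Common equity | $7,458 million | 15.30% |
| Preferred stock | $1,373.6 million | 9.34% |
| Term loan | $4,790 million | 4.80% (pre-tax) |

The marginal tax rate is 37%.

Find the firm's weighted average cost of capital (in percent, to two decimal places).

Total capital V = 7458 + 1373.6 + 4790 = 13621.6.
Equity: weight = 7458/13621.6 = 0.5475; cost = 15.3%.
Preferred: weight = 1373.6/13621.6 = 0.1008; cost = 9.34%.
Term loan: weight = 4790/13621.6 = 0.3516; after-tax cost = 4.8% × (1 − 37%) = 3.0240%.
WACC = 0.5475 × 15.3000% + 0.1008 × 9.3400% + 0.3516 × 3.0240% = 10.3822%.

10.38%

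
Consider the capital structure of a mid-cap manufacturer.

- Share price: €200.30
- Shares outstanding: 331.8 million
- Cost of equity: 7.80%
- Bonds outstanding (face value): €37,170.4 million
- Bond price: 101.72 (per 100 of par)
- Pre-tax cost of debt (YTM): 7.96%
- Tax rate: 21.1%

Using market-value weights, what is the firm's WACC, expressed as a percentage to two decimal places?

7.25%

Market value of equity E = 200.3 × 331.8m = 66459.54m. Market value of debt D = 37170.4m × 101.72/100 = 37809.73088m.
Total capital V = 66459.54 + 37809.73088 = 104269.27088.
Equity: weight = 66459.54/104269.27088 = 0.6374; cost = 7.8%.
Bonds outstanding: weight = 37809.73088/104269.27088 = 0.3626; after-tax cost = 7.96% × (1 − 21.1%) = 6.2804%.
WACC = 0.6374 × 7.8000% + 0.3626 × 6.2804% = 7.2490%.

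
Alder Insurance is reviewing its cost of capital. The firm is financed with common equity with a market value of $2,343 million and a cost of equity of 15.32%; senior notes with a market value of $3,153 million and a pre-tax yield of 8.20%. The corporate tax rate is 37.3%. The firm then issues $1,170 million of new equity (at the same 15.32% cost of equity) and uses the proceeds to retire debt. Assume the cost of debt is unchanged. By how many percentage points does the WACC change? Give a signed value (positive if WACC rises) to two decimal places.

+2.17 pp

Current WACC:
Total capital V = 2343 + 3153 = 5496.
Equity: weight = 2343/5496 = 0.4263; cost = 15.32%.
Senior notes: weight = 3153/5496 = 0.5737; after-tax cost = 8.2% × (1 − 37.3%) = 5.1414%.
WACC = 0.4263 × 15.3200% + 0.5737 × 5.1414% = 9.4806%.
After the change:
Total capital V = 3513 + 1983 = 5496.
Equity: weight = 3513/5496 = 0.6392; cost = 15.32%.
Senior notes: weight = 1983/5496 = 0.3608; after-tax cost = 8.2% × (1 − 37.3%) = 5.1414%.
WACC = 0.6392 × 15.3200% + 0.3608 × 5.1414% = 11.6475%.
Change in WACC = 11.6475% − 9.4806% = 2.1668 pp.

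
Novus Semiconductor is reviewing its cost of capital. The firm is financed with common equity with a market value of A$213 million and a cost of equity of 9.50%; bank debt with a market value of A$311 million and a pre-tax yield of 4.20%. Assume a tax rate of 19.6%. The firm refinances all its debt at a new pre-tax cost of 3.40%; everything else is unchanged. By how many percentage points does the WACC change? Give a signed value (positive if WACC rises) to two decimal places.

Current WACC:
Total capital V = 213 + 311 = 524.
Equity: weight = 213/524 = 0.4065; cost = 9.5%.
Bank debt: weight = 311/524 = 0.5935; after-tax cost = 4.2% × (1 − 19.6%) = 3.3768%.
WACC = 0.4065 × 9.5000% + 0.5935 × 3.3768% = 5.8658%.
After the change:
Total capital V = 213 + 311 = 524.
Equity: weight = 213/524 = 0.4065; cost = 9.5%.
Bank debt: weight = 311/524 = 0.5935; after-tax cost = 3.4% × (1 − 19.6%) = 2.7336%.
WACC = 0.4065 × 9.5000% + 0.5935 × 2.7336% = 5.4841%.
Change in WACC = 5.4841% − 5.8658% = -0.3817 pp.

-0.38 pp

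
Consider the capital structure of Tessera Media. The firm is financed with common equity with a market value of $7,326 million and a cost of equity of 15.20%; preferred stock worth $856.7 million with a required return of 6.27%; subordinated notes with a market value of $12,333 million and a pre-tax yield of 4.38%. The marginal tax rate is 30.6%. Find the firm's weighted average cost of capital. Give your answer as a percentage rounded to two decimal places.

7.52%

Total capital V = 7326 + 856.7 + 12333 = 20515.7.
Equity: weight = 7326/20515.7 = 0.3571; cost = 15.2%.
Preferred: weight = 856.7/20515.7 = 0.0418; cost = 6.27%.
Subordinated notes: weight = 12333/20515.7 = 0.6011; after-tax cost = 4.38% × (1 − 30.6%) = 3.0397%.
WACC = 0.3571 × 15.2000% + 0.0418 × 6.2700% + 0.6011 × 3.0397% = 7.5170%.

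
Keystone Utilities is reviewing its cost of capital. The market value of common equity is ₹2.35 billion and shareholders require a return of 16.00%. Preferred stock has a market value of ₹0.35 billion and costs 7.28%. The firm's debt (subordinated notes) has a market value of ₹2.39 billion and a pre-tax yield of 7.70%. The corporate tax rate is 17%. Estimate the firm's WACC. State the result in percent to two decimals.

Total capital V = 2.35 + 0.35 + 2.39 = 5.09.
Equity: weight = 2.35/5.09 = 0.4617; cost = 16%.
Preferred: weight = 0.35/5.09 = 0.0688; cost = 7.28%.
Subordinated notes: weight = 2.39/5.09 = 0.4695; after-tax cost = 7.7% × (1 − 17%) = 6.3910%.
WACC = 0.4617 × 16.0000% + 0.0688 × 7.2800% + 0.4695 × 6.3910% = 10.8885%.

10.89%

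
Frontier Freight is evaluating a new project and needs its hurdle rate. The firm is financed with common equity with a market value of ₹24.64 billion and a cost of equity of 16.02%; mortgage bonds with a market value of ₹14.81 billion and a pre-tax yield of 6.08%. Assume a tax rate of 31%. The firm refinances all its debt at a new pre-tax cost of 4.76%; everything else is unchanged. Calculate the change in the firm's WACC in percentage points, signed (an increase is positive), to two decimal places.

Current WACC:
Total capital V = 24.64 + 14.81 = 39.45.
Equity: weight = 24.64/39.45 = 0.6246; cost = 16.02%.
Mortgage bonds: weight = 14.81/39.45 = 0.3754; after-tax cost = 6.08% × (1 − 31%) = 4.1952%.
WACC = 0.6246 × 16.0200% + 0.3754 × 4.1952% = 11.5808%.
After the change:
Total capital V = 24.64 + 14.81 = 39.45.
Equity: weight = 24.64/39.45 = 0.6246; cost = 16.02%.
Mortgage bonds: weight = 14.81/39.45 = 0.3754; after-tax cost = 4.76% × (1 − 31%) = 3.2844%.
WACC = 0.6246 × 16.0200% + 0.3754 × 3.2844% = 11.2389%.
Change in WACC = 11.2389% − 11.5808% = -0.3419 pp.

-0.34 pp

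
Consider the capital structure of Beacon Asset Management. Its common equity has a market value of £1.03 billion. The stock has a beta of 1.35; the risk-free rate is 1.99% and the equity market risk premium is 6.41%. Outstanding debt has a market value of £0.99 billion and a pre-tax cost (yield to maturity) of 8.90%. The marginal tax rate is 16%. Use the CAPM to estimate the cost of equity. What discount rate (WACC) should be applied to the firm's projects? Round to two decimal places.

9.09%

Cost of equity via CAPM: Re = 1.99% + 1.35 × 6.41% = 10.6435%.
Total capital V = 1.03 + 0.99 = 2.02.
Equity: weight = 1.03/2.02 = 0.5099; cost = 10.6435%.
Debt: weight = 0.99/2.02 = 0.4901; after-tax cost = 8.9% × (1 − 16%) = 7.4760%.
WACC = 0.5099 × 10.6435% + 0.4901 × 7.4760% = 9.0911%.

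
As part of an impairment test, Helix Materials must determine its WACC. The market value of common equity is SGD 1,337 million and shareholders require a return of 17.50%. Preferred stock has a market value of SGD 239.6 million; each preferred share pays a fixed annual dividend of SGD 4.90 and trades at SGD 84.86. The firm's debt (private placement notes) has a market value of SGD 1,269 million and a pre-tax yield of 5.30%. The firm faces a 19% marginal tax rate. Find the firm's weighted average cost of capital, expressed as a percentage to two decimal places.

10.62%

Cost of preferred: Rp = 4.9 / 84.86 = 5.7742%.
Total capital V = 1337 + 239.6 + 1269 = 2845.6.
Equity: weight = 1337/2845.6 = 0.4698; cost = 17.5%.
Preferred: weight = 239.6/2845.6 = 0.0842; cost = 5.7742%.
Private placement notes: weight = 1269/2845.6 = 0.4460; after-tax cost = 5.3% × (1 − 19%) = 4.2930%.
WACC = 0.4698 × 17.5000% + 0.0842 × 5.7742% + 0.4460 × 4.2930% = 10.6230%.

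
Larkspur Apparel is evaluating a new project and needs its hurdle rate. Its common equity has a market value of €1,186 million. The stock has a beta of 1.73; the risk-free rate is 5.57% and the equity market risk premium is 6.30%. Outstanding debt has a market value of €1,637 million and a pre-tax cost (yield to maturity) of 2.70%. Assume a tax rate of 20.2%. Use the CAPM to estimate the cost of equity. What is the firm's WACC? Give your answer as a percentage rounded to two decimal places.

8.17%

Cost of equity via CAPM: Re = 5.57% + 1.73 × 6.3% = 16.4690%.
Total capital V = 1186 + 1637 = 2823.
Equity: weight = 1186/2823 = 0.4201; cost = 16.469%.
Debt: weight = 1637/2823 = 0.5799; after-tax cost = 2.7% × (1 − 20.2%) = 2.1546%.
WACC = 0.4201 × 16.4690% + 0.5799 × 2.1546% = 8.1684%.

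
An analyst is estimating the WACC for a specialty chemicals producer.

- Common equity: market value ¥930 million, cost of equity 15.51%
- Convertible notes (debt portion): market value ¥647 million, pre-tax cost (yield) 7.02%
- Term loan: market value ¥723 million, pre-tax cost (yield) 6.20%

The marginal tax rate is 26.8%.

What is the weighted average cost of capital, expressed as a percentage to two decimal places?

Total capital V = 930 + 647 + 723 = 2300.
Equity: weight = 930/2300 = 0.4043; cost = 15.51%.
Convertible notes (debt portion): weight = 647/2300 = 0.2813; after-tax cost = 7.02% × (1 − 26.8%) = 5.1386%.
Term loan: weight = 723/2300 = 0.3143; after-tax cost = 6.2% × (1 − 26.8%) = 4.5384%.
WACC = 0.4043 × 15.5100% + 0.2813 × 5.1386% + 0.3143 × 4.5384% = 9.1436%.

9.14%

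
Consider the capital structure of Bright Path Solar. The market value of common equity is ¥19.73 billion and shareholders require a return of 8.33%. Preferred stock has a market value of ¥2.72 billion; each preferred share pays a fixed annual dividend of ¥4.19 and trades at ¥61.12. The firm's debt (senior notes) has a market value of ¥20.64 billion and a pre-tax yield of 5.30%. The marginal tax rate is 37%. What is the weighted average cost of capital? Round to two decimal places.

Cost of preferred: Rp = 4.19 / 61.12 = 6.8554%.
Total capital V = 19.73 + 2.72 + 20.64 = 43.09.
Equity: weight = 19.73/43.09 = 0.4579; cost = 8.33%.
Preferred: weight = 2.72/43.09 = 0.0631; cost = 6.8554%.
Senior notes: weight = 20.64/43.09 = 0.4790; after-tax cost = 5.3% × (1 − 37%) = 3.3390%.
WACC = 0.4579 × 8.3300% + 0.0631 × 6.8554% + 0.4790 × 3.3390% = 5.8462%.

5.85%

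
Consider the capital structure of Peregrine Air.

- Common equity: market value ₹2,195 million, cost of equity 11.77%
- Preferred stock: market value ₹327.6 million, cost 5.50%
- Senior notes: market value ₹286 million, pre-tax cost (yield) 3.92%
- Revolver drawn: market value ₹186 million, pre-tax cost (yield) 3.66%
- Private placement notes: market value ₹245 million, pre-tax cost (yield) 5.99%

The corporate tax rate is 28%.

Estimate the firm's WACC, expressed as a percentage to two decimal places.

9.26%

Total capital V = 2195 + 327.6 + 286 + 186 + 245 = 3239.6.
Equity: weight = 2195/3239.6 = 0.6776; cost = 11.77%.
Preferred: weight = 327.6/3239.6 = 0.1011; cost = 5.5%.
Senior notes: weight = 286/3239.6 = 0.0883; after-tax cost = 3.92% × (1 − 28%) = 2.8224%.
Revolver drawn: weight = 186/3239.6 = 0.0574; after-tax cost = 3.66% × (1 − 28%) = 2.6352%.
Private placement notes: weight = 245/3239.6 = 0.0756; after-tax cost = 5.99% × (1 − 28%) = 4.3128%.
WACC = 0.6776 × 11.7700% + 0.1011 × 5.5000% + 0.0883 × 2.8224% + 0.0574 × 2.6352% + 0.0756 × 4.3128% = 9.2576%.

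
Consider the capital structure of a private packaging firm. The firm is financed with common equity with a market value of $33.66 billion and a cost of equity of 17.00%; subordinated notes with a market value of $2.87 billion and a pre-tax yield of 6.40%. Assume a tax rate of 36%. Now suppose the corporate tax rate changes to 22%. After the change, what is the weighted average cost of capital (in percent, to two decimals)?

16.06%

After the change:
Total capital V = 33.66 + 2.87 = 36.53.
Equity: weight = 33.66/36.53 = 0.9214; cost = 17%.
Subordinated notes: weight = 2.87/36.53 = 0.0786; after-tax cost = 6.4% × (1 − 22%) = 4.9920%.
WACC = 0.9214 × 17.0000% + 0.0786 × 4.9920% = 16.0566%.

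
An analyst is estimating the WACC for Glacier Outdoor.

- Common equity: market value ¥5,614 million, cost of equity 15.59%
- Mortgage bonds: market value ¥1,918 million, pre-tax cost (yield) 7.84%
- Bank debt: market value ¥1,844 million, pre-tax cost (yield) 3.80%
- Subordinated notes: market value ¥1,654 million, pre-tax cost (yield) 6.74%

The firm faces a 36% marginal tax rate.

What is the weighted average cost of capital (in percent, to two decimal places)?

9.86%

Total capital V = 5614 + 1918 + 1844 + 1654 = 11030.
Equity: weight = 5614/11030 = 0.5090; cost = 15.59%.
Mortgage bonds: weight = 1918/11030 = 0.1739; after-tax cost = 7.84% × (1 − 36%) = 5.0176%.
Bank debt: weight = 1844/11030 = 0.1672; after-tax cost = 3.8% × (1 − 36%) = 2.4320%.
Subordinated notes: weight = 1654/11030 = 0.1500; after-tax cost = 6.74% × (1 − 36%) = 4.3136%.
WACC = 0.5090 × 15.5900% + 0.1739 × 5.0176% + 0.1672 × 2.4320% + 0.1500 × 4.3136% = 9.8609%.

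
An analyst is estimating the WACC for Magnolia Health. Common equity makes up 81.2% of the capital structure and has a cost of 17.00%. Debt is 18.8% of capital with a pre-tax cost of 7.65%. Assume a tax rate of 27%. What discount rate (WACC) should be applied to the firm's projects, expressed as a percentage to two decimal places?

14.85%

After-tax cost of debt = 7.65% × (1 − 27%) = 5.5845%.
WACC = 0.812 × 17.0000% + 0.188 × 5.5845% = 14.8539%.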